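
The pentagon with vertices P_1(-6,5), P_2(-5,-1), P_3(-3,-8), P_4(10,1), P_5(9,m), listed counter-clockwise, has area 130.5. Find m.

5

Write out the shoelace sum; only the two edges meeting at P_5 involve m:
2·Area = [(10·m − 9·1) + (9·5 − (-6)·m)] + 145
       = 16·m + 181 = 261
⇒ m = 5.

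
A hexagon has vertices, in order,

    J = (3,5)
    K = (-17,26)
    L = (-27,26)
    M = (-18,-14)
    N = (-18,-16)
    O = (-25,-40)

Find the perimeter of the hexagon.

160

|JK| = √((-20)² + (21)²) = √841 = 29
|KL| = √((-10)² + (0)²) = √100 = 10
|LM| = √((9)² + (-40)²) = √1681 = 41
|MN| = √((0)² + (-2)²) = √4 = 2
|NO| = √((-7)² + (-24)²) = √625 = 25
|OJ| = √((28)² + (45)²) = √2809 = 53
Perimeter = 29 + 10 + 41 + 2 + 25 + 53 = 160.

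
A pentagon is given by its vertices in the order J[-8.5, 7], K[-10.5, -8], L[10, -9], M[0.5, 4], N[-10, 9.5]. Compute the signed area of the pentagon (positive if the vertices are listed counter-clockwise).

208

Apply the shoelace formula: 2A = Σ (x_i·y_{i+1} − x_{i+1}·y_i), indices taken mod 5.
Cross-terms: 141.5, 174.5, 44.5, 44.75, 10.75  ⇒  Σ = 416
Signed area = Σ/2 = 208 (positive ⇒ counter-clockwise traversal).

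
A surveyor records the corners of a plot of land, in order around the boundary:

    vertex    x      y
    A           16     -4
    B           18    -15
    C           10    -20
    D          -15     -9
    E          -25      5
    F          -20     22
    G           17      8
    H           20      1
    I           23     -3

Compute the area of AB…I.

A→B: (16)(-15) − (18)(-4) = -168
B→C: (18)(-20) − (10)(-15) = -210
C→D: (10)(-9) − (-15)(-20) = -390
D→E: (-15)(5) − (-25)(-9) = -300
E→F: (-25)(22) − (-20)(5) = -450
F→G: (-20)(8) − (17)(22) = -534
G→H: (17)(1) − (20)(8) = -143
H→I: (20)(-3) − (23)(1) = -83
I→A: (23)(-4) − (16)(-3) = -44
Σ = -2322
Area = |Σ|/2 = 1161.

1161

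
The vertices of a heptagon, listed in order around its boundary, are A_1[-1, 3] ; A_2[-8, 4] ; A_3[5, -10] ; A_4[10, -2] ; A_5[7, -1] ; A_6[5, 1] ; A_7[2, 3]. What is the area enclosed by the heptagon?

104

Apply the surveyor's formula: 2A = Σ (x_i·y_{i+1} − x_{i+1}·y_i), indices taken mod 7.
Σ = (20) + (60) + (90) + (4) + (12) + (13) + (9) = 208
Area = |Σ|/2 = 104.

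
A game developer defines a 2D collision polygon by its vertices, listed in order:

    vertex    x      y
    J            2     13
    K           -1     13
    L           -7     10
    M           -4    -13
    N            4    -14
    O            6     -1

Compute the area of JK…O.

Apply the shoelace formula: 2A = Σ (x_i·y_{i+1} − x_{i+1}·y_i), indices taken mod 6.
J→K: (2)(13) − (-1)(13) = 39
K→L: (-1)(10) − (-7)(13) = 81
L→M: (-7)(-13) − (-4)(10) = 131
M→N: (-4)(-14) − (4)(-13) = 108
N→O: (4)(-1) − (6)(-14) = 80
O→J: (6)(13) − (2)(-1) = 80
Σ = 519
Area = |Σ|/2 = 259.5.

259.5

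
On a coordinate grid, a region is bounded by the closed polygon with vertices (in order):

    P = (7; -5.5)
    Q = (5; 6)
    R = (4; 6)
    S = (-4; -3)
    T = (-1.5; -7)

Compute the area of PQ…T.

Apply the shoelace formula: 2A = Σ (x_i·y_{i+1} − x_{i+1}·y_i), indices taken mod 5.
Σ = (69.5) + (6) + (12) + (23.5) + (57.25) = 168.25
Area = |Σ|/2 = 84.125.

84.125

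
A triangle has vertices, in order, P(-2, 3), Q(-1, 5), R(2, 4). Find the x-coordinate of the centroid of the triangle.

Apply the shoelace formula. First the cross-terms c_i = x_i·y_{i+1} − x_{i+1}·y_i:
  -7, -14, 14  ⇒  2A = -7, A = -3.5.
Then Σ (x_i + x_{i+1})·c_i = 7, so x̄ = 7 / (6·(-3.5)) = -1/3.

-1/3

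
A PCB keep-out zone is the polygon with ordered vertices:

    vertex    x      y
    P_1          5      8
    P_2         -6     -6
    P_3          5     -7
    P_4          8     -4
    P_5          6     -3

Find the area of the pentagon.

94.5

Apply the surveyor's formula: 2A = Σ (x_i·y_{i+1} − x_{i+1}·y_i), indices taken mod 5.
Σ = (18) + (72) + (36) + (0) + (63) = 189
Area = |Σ|/2 = 94.5.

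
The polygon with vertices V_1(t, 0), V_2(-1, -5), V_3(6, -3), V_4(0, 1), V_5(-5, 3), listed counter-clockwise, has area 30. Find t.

-2

Write out the shoelace sum; only the two edges meeting at V_1 involve t:
2·Area = [((-5)·0 − t·3) + (t·(-5) − (-1)·0)] + 44
       = -8·t + 44 = 60
⇒ t = -2.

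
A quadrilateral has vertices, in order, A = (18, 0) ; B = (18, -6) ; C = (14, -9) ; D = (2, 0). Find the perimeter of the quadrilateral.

42

|AB| = √((0)² + (-6)²) = √36 = 6
|BC| = √((-4)² + (-3)²) = √25 = 5
|CD| = √((-12)² + (9)²) = √225 = 15
|DA| = √((16)² + (0)²) = √256 = 16
Perimeter = 6 + 5 + 15 + 16 = 42.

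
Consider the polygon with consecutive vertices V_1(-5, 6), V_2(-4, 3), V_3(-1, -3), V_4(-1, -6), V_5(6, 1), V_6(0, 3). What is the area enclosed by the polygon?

47.5

Cross-terms: 9, 15, 3, 35, 18, 15  ⇒  Σ = 95
Area = |Σ|/2 = 47.5.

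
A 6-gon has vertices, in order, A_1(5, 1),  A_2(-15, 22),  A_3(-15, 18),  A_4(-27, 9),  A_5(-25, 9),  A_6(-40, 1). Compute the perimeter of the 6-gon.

112

|A_1A_2| = √((-20)² + (21)²) = √841 = 29
|A_2A_3| = √((0)² + (-4)²) = √16 = 4
|A_3A_4| = √((-12)² + (-9)²) = √225 = 15
|A_4A_5| = √((2)² + (0)²) = √4 = 2
|A_5A_6| = √((-15)² + (-8)²) = √289 = 17
|A_6A_1| = √((45)² + (0)²) = √2025 = 45
Perimeter = 29 + 4 + 15 + 2 + 17 + 45 = 112.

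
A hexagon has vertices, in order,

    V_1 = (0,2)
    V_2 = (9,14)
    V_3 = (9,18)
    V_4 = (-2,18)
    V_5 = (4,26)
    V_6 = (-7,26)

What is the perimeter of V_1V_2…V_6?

76

|V_1V_2| = √((9)² + (12)²) = √225 = 15
|V_2V_3| = √((0)² + (4)²) = √16 = 4
|V_3V_4| = √((-11)² + (0)²) = √121 = 11
|V_4V_5| = √((6)² + (8)²) = √100 = 10
|V_5V_6| = √((-11)² + (0)²) = √121 = 11
|V_6V_1| = √((7)² + (-24)²) = √625 = 25
Perimeter = 15 + 4 + 11 + 10 + 11 + 25 = 76.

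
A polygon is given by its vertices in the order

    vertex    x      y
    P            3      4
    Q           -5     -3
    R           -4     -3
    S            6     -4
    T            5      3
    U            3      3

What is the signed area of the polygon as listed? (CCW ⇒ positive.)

47.5

P→Q: (3)(-3) − (-5)(4) = 11
Q→R: (-5)(-3) − (-4)(-3) = 3
R→S: (-4)(-4) − (6)(-3) = 34
S→T: (6)(3) − (5)(-4) = 38
T→U: (5)(3) − (3)(3) = 6
U→P: (3)(4) − (3)(3) = 3
Σ = 95
Signed area = Σ/2 = 47.5 (positive ⇒ counter-clockwise traversal).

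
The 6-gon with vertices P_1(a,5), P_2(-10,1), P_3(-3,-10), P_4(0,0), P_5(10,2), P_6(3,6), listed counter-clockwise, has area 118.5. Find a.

Write out the shoelace sum; only the two edges meeting at P_1 involve a:
2·Area = [(3·5 − a·6) + (a·1 − (-10)·5)] + 157
       = -5·a + 222 = 237
⇒ a = -3.

-3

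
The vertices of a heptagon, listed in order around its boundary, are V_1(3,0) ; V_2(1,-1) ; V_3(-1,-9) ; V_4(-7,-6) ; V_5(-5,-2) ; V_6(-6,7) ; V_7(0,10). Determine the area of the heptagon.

111.5

Apply the shoelace (surveyor's) formula: 2A = Σ (x_i·y_{i+1} − x_{i+1}·y_i), indices taken mod 7.
Σ = (-3) + (-10) + (-57) + (-16) + (-47) + (-60) + (-30) = -223
Area = |Σ|/2 = 111.5.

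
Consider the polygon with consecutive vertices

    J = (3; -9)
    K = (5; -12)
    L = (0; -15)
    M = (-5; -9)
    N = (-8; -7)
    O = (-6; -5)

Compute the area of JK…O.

J→K: (3)(-12) − (5)(-9) = 9
K→L: (5)(-15) − (0)(-12) = -75
L→M: (0)(-9) − (-5)(-15) = -75
M→N: (-5)(-7) − (-8)(-9) = -37
N→O: (-8)(-5) − (-6)(-7) = -2
O→J: (-6)(-9) − (3)(-5) = 69
Σ = -111
Area = |Σ|/2 = 55.5.

55.5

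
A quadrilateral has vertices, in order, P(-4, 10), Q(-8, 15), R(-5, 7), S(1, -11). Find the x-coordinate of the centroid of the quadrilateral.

-577/159

Apply the shoelace formula. First the cross-terms c_i = x_i·y_{i+1} − x_{i+1}·y_i:
  20, 19, 48, -34  ⇒  2A = 53, A = 26.5.
Then Σ (x_i + x_{i+1})·c_i = -577, so x̄ = -577 / (6·26.5) = -577/159.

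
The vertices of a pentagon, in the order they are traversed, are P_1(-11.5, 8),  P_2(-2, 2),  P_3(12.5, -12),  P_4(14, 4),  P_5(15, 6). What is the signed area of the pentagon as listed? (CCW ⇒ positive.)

Cross-terms: -7, -1, 218, 24, 189  ⇒  Σ = 423
Signed area = Σ/2 = 211.5 (positive ⇒ counter-clockwise traversal).

211.5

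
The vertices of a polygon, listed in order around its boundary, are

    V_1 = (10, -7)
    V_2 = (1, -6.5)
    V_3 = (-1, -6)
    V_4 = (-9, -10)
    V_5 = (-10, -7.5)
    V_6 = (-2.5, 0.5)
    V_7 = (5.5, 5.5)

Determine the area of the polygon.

Apply Gauss's area formula: 2A = Σ (x_i·y_{i+1} − x_{i+1}·y_i), indices taken mod 7.
Σ = (-58) + (-12.5) + (-44) + (-32.5) + (-23.75) + (-16.5) + (-93.5) = -280.75
Area = |Σ|/2 = 140.375.

140.375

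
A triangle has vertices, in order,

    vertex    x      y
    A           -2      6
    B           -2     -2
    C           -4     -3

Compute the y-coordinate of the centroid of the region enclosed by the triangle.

Apply the shoelace formula. First the cross-terms c_i = x_i·y_{i+1} − x_{i+1}·y_i:
  16, -2, -30  ⇒  2A = -16, A = -8.
Then Σ (y_i + y_{i+1})·c_i = -16, so ȳ = -16 / (6·(-8)) = 1/3.

1/3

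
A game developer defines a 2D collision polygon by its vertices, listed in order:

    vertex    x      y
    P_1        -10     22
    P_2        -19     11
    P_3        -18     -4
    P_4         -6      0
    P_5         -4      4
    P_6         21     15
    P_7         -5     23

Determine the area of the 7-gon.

Apply the shoelace formula: 2A = Σ (x_i·y_{i+1} − x_{i+1}·y_i), indices taken mod 7.
P_1→P_2: (-10)(11) − (-19)(22) = 308
P_2→P_3: (-19)(-4) − (-18)(11) = 274
P_3→P_4: (-18)(0) − (-6)(-4) = -24
P_4→P_5: (-6)(4) − (-4)(0) = -24
P_5→P_6: (-4)(15) − (21)(4) = -144
P_6→P_7: (21)(23) − (-5)(15) = 558
P_7→P_1: (-5)(22) − (-10)(23) = 120
Σ = 1068
Area = |Σ|/2 = 534.

534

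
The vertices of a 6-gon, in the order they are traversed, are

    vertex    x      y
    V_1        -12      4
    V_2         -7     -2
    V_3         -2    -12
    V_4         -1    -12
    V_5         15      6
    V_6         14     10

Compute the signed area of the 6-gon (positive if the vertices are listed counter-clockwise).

280

Apply the surveyor's formula: 2A = Σ (x_i·y_{i+1} − x_{i+1}·y_i), indices taken mod 6.
Cross-terms: 52, 80, 12, 174, 66, 176  ⇒  Σ = 560
Signed area = Σ/2 = 280 (positive ⇒ counter-clockwise traversal).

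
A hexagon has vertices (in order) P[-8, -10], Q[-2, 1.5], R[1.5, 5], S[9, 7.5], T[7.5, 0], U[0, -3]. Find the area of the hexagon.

Apply Gauss's area formula: 2A = Σ (x_i·y_{i+1} − x_{i+1}·y_i), indices taken mod 6.
Σ = (-32) + (-12.25) + (-33.75) + (-56.25) + (-22.5) + (-24) = -180.75
Area = |Σ|/2 = 90.375.

90.375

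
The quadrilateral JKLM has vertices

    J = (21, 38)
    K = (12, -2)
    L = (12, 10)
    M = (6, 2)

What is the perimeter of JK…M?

|JK| = √((-9)² + (-40)²) = √1681 = 41
|KL| = √((0)² + (12)²) = √144 = 12
|LM| = √((-6)² + (-8)²) = √100 = 10
|MJ| = √((15)² + (36)²) = √1521 = 39
Perimeter = 41 + 12 + 10 + 39 = 102.

102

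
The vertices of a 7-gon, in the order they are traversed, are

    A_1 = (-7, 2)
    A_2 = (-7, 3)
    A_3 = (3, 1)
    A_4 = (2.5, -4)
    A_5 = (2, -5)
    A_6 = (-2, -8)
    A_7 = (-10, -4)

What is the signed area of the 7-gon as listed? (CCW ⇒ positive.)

Σ = (-7) + (-16) + (-14.5) + (-4.5) + (-26) + (-72) + (-48) = -188
Signed area = Σ/2 = -94 (negative ⇒ clockwise traversal).

-94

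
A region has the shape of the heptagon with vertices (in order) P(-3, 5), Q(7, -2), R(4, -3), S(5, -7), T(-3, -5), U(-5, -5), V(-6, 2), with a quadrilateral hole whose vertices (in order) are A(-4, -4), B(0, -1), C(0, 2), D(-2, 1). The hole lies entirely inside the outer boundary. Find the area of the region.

Outer boundary:
Σ = (-29) + (-13) + (-13) + (-46) + (-10) + (-40) + (-24) = -175
Area = |Σ|/2 = 87.5.
Hole:
Σ = (4) + (0) + (4) + (12) = 20
Area = |Σ|/2 = 10.
Net area = 87.5 − 10 = 77.5.

77.5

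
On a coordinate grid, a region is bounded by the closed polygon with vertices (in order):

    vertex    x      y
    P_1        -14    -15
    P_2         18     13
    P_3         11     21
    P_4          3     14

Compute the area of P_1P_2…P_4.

Apply the surveyor's formula: 2A = Σ (x_i·y_{i+1} − x_{i+1}·y_i), indices taken mod 4.
Σ = (88) + (235) + (91) + (151) = 565
Area = |Σ|/2 = 282.5.

282.5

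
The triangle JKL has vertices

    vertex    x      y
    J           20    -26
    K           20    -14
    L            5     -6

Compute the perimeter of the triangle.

|JK| = √((0)² + (12)²) = √144 = 12
|KL| = √((-15)² + (8)²) = √289 = 17
|LJ| = √((15)² + (-20)²) = √625 = 25
Perimeter = 12 + 17 + 25 = 54.

54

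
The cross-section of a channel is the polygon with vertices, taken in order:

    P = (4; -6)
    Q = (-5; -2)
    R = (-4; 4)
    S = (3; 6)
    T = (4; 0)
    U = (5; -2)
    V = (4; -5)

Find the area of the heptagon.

Cross-terms: -38, -28, -36, -24, -8, -17, -4  ⇒  Σ = -155
Area = |Σ|/2 = 77.5.

77.5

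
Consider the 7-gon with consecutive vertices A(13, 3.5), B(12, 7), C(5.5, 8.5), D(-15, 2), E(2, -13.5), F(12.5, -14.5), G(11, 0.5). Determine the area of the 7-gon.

393.5

Apply the surveyor's formula: 2A = Σ (x_i·y_{i+1} − x_{i+1}·y_i), indices taken mod 7.
Σ = (49) + (63.5) + (138.5) + (198.5) + (139.75) + (165.75) + (32) = 787
Area = |Σ|/2 = 393.5.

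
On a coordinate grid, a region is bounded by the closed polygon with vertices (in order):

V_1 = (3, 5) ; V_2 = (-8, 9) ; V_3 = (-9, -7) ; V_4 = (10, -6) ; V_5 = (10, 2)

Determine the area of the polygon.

226

Apply the shoelace (surveyor's) formula: 2A = Σ (x_i·y_{i+1} − x_{i+1}·y_i), indices taken mod 5.
Cross-terms: 67, 137, 124, 80, 44  ⇒  Σ = 452
Area = |Σ|/2 = 226.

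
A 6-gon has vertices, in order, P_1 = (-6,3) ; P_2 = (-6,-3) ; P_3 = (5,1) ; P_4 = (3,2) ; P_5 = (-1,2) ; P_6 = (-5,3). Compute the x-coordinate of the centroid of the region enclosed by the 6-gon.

-74/35

Apply Gauss's area formula. First the cross-terms c_i = x_i·y_{i+1} − x_{i+1}·y_i:
  36, 9, 7, 8, 7, 3  ⇒  2A = 70, A = 35.
Then Σ (x_i + x_{i+1})·c_i = -444, so x̄ = -444 / (6·35) = -74/35.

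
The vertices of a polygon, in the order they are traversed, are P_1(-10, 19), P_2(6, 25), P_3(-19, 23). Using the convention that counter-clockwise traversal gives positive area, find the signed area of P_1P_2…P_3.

59

Apply Gauss's area formula: 2A = Σ (x_i·y_{i+1} − x_{i+1}·y_i), indices taken mod 3.
Σ = (-364) + (613) + (-131) = 118
Signed area = Σ/2 = 59 (positive ⇒ counter-clockwise traversal).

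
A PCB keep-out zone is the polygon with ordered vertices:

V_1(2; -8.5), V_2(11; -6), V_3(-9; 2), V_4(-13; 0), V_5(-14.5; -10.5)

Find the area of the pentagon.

Apply the shoelace formula: 2A = Σ (x_i·y_{i+1} − x_{i+1}·y_i), indices taken mod 5.
V_1→V_2: (2)(-6) − (11)(-8.5) = 81.5
V_2→V_3: (11)(2) − (-9)(-6) = -32
V_3→V_4: (-9)(0) − (-13)(2) = 26
V_4→V_5: (-13)(-10.5) − (-14.5)(0) = 136.5
V_5→V_1: (-14.5)(-8.5) − (2)(-10.5) = 144.25
Σ = 356.25
Area = |Σ|/2 = 178.125.

178.125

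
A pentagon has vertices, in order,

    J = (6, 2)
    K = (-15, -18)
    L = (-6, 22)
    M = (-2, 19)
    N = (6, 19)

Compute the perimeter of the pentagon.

|JK| = √((-21)² + (-20)²) = √841 = 29
|KL| = √((9)² + (40)²) = √1681 = 41
|LM| = √((4)² + (-3)²) = √25 = 5
|MN| = √((8)² + (0)²) = √64 = 8
|NJ| = √((0)² + (-17)²) = √289 = 17
Perimeter = 29 + 41 + 5 + 8 + 17 = 100.

100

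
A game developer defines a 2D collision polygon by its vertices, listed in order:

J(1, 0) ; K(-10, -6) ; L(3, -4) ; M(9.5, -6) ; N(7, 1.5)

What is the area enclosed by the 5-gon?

Σ = (-6) + (58) + (20) + (56.25) + (-1.5) = 126.75
Area = |Σ|/2 = 63.375.

63.375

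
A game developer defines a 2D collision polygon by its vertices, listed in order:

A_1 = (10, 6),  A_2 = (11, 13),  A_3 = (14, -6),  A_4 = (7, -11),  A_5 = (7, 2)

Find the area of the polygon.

Apply the shoelace (surveyor's) formula: 2A = Σ (x_i·y_{i+1} − x_{i+1}·y_i), indices taken mod 5.
Σ = (64) + (-248) + (-112) + (91) + (22) = -183
Area = |Σ|/2 = 91.5.

91.5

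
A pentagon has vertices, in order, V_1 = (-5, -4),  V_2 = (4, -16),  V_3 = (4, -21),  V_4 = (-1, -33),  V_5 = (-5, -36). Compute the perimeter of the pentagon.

70

|V_1V_2| = √((9)² + (-12)²) = √225 = 15
|V_2V_3| = √((0)² + (-5)²) = √25 = 5
|V_3V_4| = √((-5)² + (-12)²) = √169 = 13
|V_4V_5| = √((-4)² + (-3)²) = √25 = 5
|V_5V_1| = √((0)² + (32)²) = √1024 = 32
Perimeter = 15 + 5 + 13 + 5 + 32 = 70.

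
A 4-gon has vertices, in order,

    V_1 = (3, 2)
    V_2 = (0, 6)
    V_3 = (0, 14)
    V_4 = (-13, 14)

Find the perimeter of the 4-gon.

46

|V_1V_2| = √((-3)² + (4)²) = √25 = 5
|V_2V_3| = √((0)² + (8)²) = √64 = 8
|V_3V_4| = √((-13)² + (0)²) = √169 = 13
|V_4V_1| = √((16)² + (-12)²) = √400 = 20
Perimeter = 5 + 8 + 13 + 20 = 46.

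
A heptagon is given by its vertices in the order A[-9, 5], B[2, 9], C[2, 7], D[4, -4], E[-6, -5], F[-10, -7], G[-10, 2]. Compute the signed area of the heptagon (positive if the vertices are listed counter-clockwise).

-152.5

Σ = (-91) + (-4) + (-36) + (-44) + (-8) + (-90) + (-32) = -305
Signed area = Σ/2 = -152.5 (negative ⇒ clockwise traversal).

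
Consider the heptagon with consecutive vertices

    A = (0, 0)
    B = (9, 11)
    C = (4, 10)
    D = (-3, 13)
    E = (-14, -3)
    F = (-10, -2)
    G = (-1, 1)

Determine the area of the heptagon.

152.5

Cross-terms: 0, 46, 82, 191, -2, -12, 0  ⇒  Σ = 305
Area = |Σ|/2 = 152.5.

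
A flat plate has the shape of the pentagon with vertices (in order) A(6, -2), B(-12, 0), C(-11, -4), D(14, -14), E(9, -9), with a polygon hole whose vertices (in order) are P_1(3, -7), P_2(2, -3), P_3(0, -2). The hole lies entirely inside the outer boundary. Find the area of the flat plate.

131.5

Outer boundary:
A→B: (6)(0) − (-12)(-2) = -24
B→C: (-12)(-4) − (-11)(0) = 48
C→D: (-11)(-14) − (14)(-4) = 210
D→E: (14)(-9) − (9)(-14) = 0
E→A: (9)(-2) − (6)(-9) = 36
Σ = 270
Area = |Σ|/2 = 135.
Hole:
P_1→P_2: (3)(-3) − (2)(-7) = 5
P_2→P_3: (2)(-2) − (0)(-3) = -4
P_3→P_1: (0)(-7) − (3)(-2) = 6
Σ = 7
Area = |Σ|/2 = 3.5.
Net area = 135 − 3.5 = 131.5.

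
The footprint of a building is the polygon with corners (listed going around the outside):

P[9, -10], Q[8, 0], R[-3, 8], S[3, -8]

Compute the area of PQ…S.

Cross-terms: 80, 64, 0, 42  ⇒  Σ = 186
Area = |Σ|/2 = 93.

93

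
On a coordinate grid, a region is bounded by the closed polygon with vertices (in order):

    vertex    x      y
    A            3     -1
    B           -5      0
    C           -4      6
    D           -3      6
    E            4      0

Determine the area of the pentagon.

Σ = (-5) + (-30) + (-6) + (-24) + (-4) = -69
Area = |Σ|/2 = 34.5.

34.5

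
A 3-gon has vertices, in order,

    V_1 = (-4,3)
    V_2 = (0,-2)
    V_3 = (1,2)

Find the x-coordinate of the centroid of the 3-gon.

Apply the shoelace formula. First the cross-terms c_i = x_i·y_{i+1} − x_{i+1}·y_i:
  8, 2, 11  ⇒  2A = 21, A = 10.5.
Then Σ (x_i + x_{i+1})·c_i = -63, so x̄ = -63 / (6·10.5) = -1.

-1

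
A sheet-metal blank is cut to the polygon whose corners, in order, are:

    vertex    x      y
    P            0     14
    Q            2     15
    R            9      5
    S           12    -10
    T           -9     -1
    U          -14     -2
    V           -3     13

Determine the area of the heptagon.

Apply the shoelace (surveyor's) formula: 2A = Σ (x_i·y_{i+1} − x_{i+1}·y_i), indices taken mod 7.
Σ = (-28) + (-125) + (-150) + (-102) + (4) + (-188) + (-42) = -631
Area = |Σ|/2 = 315.5.

315.5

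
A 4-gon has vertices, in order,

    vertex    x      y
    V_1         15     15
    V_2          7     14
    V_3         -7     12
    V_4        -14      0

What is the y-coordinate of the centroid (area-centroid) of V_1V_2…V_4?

Apply the surveyor's formula. First the cross-terms c_i = x_i·y_{i+1} − x_{i+1}·y_i:
  105, 182, 168, -210  ⇒  2A = 245, A = 122.5.
Then Σ (y_i + y_{i+1})·c_i = 6643, so ȳ = 6643 / (6·122.5) = 949/105.

949/105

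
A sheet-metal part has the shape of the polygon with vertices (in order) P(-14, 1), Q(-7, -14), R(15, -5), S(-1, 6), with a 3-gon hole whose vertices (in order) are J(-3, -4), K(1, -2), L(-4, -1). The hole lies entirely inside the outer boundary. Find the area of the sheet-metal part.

Outer boundary:
Apply the shoelace (surveyor's) formula: 2A = Σ (x_i·y_{i+1} − x_{i+1}·y_i), indices taken mod 4.
Σ = (203) + (245) + (85) + (83) = 616
Area = |Σ|/2 = 308.
Hole:
Σ = (10) + (-9) + (13) = 14
Area = |Σ|/2 = 7.
Net area = 308 − 7 = 301.

301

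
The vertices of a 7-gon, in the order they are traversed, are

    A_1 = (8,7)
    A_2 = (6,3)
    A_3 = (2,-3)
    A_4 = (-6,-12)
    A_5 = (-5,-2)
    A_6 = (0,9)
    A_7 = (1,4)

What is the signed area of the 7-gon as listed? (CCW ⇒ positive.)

A_1→A_2: (8)(3) − (6)(7) = -18
A_2→A_3: (6)(-3) − (2)(3) = -24
A_3→A_4: (2)(-12) − (-6)(-3) = -42
A_4→A_5: (-6)(-2) − (-5)(-12) = -48
A_5→A_6: (-5)(9) − (0)(-2) = -45
A_6→A_7: (0)(4) − (1)(9) = -9
A_7→A_1: (1)(7) − (8)(4) = -25
Σ = -211
Signed area = Σ/2 = -105.5 (negative ⇒ clockwise traversal).

-105.5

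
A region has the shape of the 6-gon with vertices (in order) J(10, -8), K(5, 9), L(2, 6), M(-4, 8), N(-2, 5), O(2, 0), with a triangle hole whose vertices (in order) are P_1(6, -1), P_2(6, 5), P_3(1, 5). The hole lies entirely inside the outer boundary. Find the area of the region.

61

Outer boundary:
Σ = (130) + (12) + (40) + (-4) + (-10) + (-16) = 152
Area = |Σ|/2 = 76.
Hole:
Apply Gauss's area formula: 2A = Σ (x_i·y_{i+1} − x_{i+1}·y_i), indices taken mod 3.
P_1→P_2: (6)(5) − (6)(-1) = 36
P_2→P_3: (6)(5) − (1)(5) = 25
P_3→P_1: (1)(-1) − (6)(5) = -31
Σ = 30
Area = |Σ|/2 = 15.
Net area = 76 − 15 = 61.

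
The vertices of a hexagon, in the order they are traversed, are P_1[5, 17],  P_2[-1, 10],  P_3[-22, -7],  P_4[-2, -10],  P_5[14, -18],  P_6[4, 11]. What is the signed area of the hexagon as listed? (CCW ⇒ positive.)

Apply the surveyor's formula: 2A = Σ (x_i·y_{i+1} − x_{i+1}·y_i), indices taken mod 6.
Σ = (67) + (227) + (206) + (176) + (226) + (13) = 915
Signed area = Σ/2 = 457.5 (positive ⇒ counter-clockwise traversal).

457.5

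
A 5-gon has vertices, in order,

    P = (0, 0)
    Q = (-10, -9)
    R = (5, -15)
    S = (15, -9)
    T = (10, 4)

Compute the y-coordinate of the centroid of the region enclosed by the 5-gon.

Apply the shoelace formula. First the cross-terms c_i = x_i·y_{i+1} − x_{i+1}·y_i:
  0, 195, 180, 150, 0  ⇒  2A = 525, A = 262.5.
Then Σ (y_i + y_{i+1})·c_i = -9750, so ȳ = -9750 / (6·262.5) = -130/21.

-130/21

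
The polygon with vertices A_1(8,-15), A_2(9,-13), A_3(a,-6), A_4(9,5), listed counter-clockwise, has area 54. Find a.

14

The doubled signed area Σ (x_i y_{i+1} − x_{i+1} y_i) is linear in a.
With a=0 it equals -144; the coefficient of a is 18 (from the two edges through A_3).
So 18·a + -144 = 2·54 = 108 ⇒ a = 14.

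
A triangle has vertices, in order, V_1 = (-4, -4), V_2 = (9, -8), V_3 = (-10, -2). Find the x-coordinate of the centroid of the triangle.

-5/3

Apply the shoelace (surveyor's) formula. First the cross-terms c_i = x_i·y_{i+1} − x_{i+1}·y_i:
  68, -98, 32  ⇒  2A = 2, A = 1.
Then Σ (x_i + x_{i+1})·c_i = -10, so x̄ = -10 / (6·1) = -5/3.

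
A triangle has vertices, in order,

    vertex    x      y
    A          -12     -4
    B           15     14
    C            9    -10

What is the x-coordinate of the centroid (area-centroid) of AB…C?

Apply Gauss's area formula. First the cross-terms c_i = x_i·y_{i+1} − x_{i+1}·y_i:
  -108, -276, -156  ⇒  2A = -540, A = -270.
Then Σ (x_i + x_{i+1})·c_i = -6480, so x̄ = -6480 / (6·(-270)) = 4.

4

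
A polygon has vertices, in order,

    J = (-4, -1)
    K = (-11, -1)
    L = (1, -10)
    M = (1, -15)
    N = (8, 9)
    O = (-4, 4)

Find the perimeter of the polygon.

70

|JK| = √((-7)² + (0)²) = √49 = 7
|KL| = √((12)² + (-9)²) = √225 = 15
|LM| = √((0)² + (-5)²) = √25 = 5
|MN| = √((7)² + (24)²) = √625 = 25
|NO| = √((-12)² + (-5)²) = √169 = 13
|OJ| = √((0)² + (-5)²) = √25 = 5
Perimeter = 7 + 15 + 5 + 25 + 13 + 5 = 70.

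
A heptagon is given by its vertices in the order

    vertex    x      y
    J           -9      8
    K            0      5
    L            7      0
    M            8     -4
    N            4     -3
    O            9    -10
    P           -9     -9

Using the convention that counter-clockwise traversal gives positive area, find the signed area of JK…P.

Apply Gauss's area formula: 2A = Σ (x_i·y_{i+1} − x_{i+1}·y_i), indices taken mod 7.
Σ = (-45) + (-35) + (-28) + (-8) + (-13) + (-171) + (-153) = -453
Signed area = Σ/2 = -226.5 (negative ⇒ clockwise traversal).

-226.5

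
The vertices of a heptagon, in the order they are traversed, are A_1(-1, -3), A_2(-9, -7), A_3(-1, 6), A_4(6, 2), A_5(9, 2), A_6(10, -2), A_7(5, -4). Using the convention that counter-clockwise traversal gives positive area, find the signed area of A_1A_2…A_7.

Σ = (-20) + (-61) + (-38) + (-6) + (-38) + (-30) + (-19) = -212
Signed area = Σ/2 = -106 (negative ⇒ clockwise traversal).

-106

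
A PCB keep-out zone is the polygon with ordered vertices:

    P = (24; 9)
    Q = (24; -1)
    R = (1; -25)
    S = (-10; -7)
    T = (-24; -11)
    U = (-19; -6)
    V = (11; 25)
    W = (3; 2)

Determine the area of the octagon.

P→Q: (24)(-1) − (24)(9) = -240
Q→R: (24)(-25) − (1)(-1) = -599
R→S: (1)(-7) − (-10)(-25) = -257
S→T: (-10)(-11) − (-24)(-7) = -58
T→U: (-24)(-6) − (-19)(-11) = -65
U→V: (-19)(25) − (11)(-6) = -409
V→W: (11)(2) − (3)(25) = -53
W→P: (3)(9) − (24)(2) = -21
Σ = -1702
Area = |Σ|/2 = 851.

851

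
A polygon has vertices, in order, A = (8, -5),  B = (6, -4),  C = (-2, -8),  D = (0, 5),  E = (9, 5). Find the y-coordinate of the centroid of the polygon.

Apply the shoelace (surveyor's) formula. First the cross-terms c_i = x_i·y_{i+1} − x_{i+1}·y_i:
  -2, -56, -10, -45, -85  ⇒  2A = -198, A = -99.
Then Σ (y_i + y_{i+1})·c_i = 270, so ȳ = 270 / (6·(-99)) = -5/11.

-5/11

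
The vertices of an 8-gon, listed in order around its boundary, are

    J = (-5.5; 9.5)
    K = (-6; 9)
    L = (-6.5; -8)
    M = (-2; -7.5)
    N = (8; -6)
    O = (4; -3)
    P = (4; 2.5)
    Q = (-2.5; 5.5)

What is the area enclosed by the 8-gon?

137.75

J→K: (-5.5)(9) − (-6)(9.5) = 7.5
K→L: (-6)(-8) − (-6.5)(9) = 106.5
L→M: (-6.5)(-7.5) − (-2)(-8) = 32.75
M→N: (-2)(-6) − (8)(-7.5) = 72
N→O: (8)(-3) − (4)(-6) = 0
O→P: (4)(2.5) − (4)(-3) = 22
P→Q: (4)(5.5) − (-2.5)(2.5) = 28.25
Q→J: (-2.5)(9.5) − (-5.5)(5.5) = 6.5
Σ = 275.5
Area = |Σ|/2 = 137.75.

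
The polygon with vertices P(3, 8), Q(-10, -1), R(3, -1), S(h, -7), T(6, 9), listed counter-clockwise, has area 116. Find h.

The doubled signed area Σ (x_i y_{i+1} − x_{i+1} y_i) is linear in h.
With h=0 it equals 132; the coefficient of h is 10 (from the two edges through S).
So 10·h + 132 = 2·116 = 232 ⇒ h = 10.

10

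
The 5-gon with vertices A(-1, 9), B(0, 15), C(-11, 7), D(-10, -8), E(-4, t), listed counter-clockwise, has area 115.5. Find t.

Write out the shoelace sum; only the two edges meeting at E involve t:
2·Area = [((-10)·t − (-4)·(-8)) + ((-4)·9 − (-1)·t)] + 308
       = -9·t + 240 = 231
⇒ t = 1.

1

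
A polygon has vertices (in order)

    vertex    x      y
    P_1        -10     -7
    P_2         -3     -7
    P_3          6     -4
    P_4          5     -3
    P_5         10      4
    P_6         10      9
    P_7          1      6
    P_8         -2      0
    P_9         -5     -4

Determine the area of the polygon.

135.5

Σ = (49) + (54) + (2) + (50) + (50) + (51) + (12) + (8) + (-5) = 271
Area = |Σ|/2 = 135.5.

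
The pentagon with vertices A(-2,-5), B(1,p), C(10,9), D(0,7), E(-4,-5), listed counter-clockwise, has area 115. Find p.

The doubled signed area Σ (x_i y_{i+1} − x_{i+1} y_i) is linear in p.
With p=0 it equals 122; the coefficient of p is -12 (from the two edges through B).
So -12·p + 122 = 2·115 = 230 ⇒ p = -9.

-9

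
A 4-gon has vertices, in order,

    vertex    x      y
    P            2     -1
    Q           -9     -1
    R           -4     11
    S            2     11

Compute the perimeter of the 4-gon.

42

|PQ| = √((-11)² + (0)²) = √121 = 11
|QR| = √((5)² + (12)²) = √169 = 13
|RS| = √((6)² + (0)²) = √36 = 6
|SP| = √((0)² + (-12)²) = √144 = 12
Perimeter = 11 + 13 + 6 + 12 = 42.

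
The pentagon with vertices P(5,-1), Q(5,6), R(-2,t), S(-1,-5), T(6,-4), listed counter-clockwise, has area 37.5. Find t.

-5

The doubled signed area Σ (x_i y_{i+1} − x_{i+1} y_i) is linear in t.
With t=0 it equals 105; the coefficient of t is 6 (from the two edges through R).
So 6·t + 105 = 2·37.5 = 75 ⇒ t = -5.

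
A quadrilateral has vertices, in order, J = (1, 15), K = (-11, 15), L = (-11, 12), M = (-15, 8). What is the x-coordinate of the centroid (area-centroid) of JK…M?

Apply the shoelace formula. First the cross-terms c_i = x_i·y_{i+1} − x_{i+1}·y_i:
  180, 33, 92, -233  ⇒  2A = 72, A = 36.
Then Σ (x_i + x_{i+1})·c_i = -1656, so x̄ = -1656 / (6·36) = -23/3.

-23/3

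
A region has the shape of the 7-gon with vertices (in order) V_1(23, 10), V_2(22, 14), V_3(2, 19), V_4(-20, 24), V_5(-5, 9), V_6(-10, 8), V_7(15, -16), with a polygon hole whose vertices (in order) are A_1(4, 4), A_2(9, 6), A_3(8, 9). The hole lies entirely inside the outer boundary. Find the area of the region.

725.5

Outer boundary:
Apply the shoelace (surveyor's) formula: 2A = Σ (x_i·y_{i+1} − x_{i+1}·y_i), indices taken mod 7.
Σ = (102) + (390) + (428) + (-60) + (50) + (40) + (518) = 1468
Area = |Σ|/2 = 734.
Hole:
Apply the surveyor's formula: 2A = Σ (x_i·y_{i+1} − x_{i+1}·y_i), indices taken mod 3.
Σ = (-12) + (33) + (-4) = 17
Area = |Σ|/2 = 8.5.
Net area = 734 − 8.5 = 725.5.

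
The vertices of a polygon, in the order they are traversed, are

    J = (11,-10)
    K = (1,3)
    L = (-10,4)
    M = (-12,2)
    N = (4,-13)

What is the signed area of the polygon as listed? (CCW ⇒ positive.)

178

Cross-terms: 43, 34, 28, 148, 103  ⇒  Σ = 356
Signed area = Σ/2 = 178 (positive ⇒ counter-clockwise traversal).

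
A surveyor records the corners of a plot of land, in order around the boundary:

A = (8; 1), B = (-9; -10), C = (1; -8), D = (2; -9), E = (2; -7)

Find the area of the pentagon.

40

Apply the shoelace formula: 2A = Σ (x_i·y_{i+1} − x_{i+1}·y_i), indices taken mod 5.
Cross-terms: -71, 82, 7, 4, 58  ⇒  Σ = 80
Area = |Σ|/2 = 40.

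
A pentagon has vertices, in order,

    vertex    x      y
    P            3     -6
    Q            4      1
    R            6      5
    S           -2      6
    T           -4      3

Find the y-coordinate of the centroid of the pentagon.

Apply the surveyor's formula. First the cross-terms c_i = x_i·y_{i+1} − x_{i+1}·y_i:
  27, 14, 46, 18, 15  ⇒  2A = 120, A = 60.
Then Σ (y_i + y_{i+1})·c_i = 572, so ȳ = 572 / (6·60) = 143/90.

143/90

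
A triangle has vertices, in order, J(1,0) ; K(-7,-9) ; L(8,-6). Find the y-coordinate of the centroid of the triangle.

-5

Apply the surveyor's formula. First the cross-terms c_i = x_i·y_{i+1} − x_{i+1}·y_i:
  -9, 114, 6  ⇒  2A = 111, A = 55.5.
Then Σ (y_i + y_{i+1})·c_i = -1665, so ȳ = -1665 / (6·55.5) = -5.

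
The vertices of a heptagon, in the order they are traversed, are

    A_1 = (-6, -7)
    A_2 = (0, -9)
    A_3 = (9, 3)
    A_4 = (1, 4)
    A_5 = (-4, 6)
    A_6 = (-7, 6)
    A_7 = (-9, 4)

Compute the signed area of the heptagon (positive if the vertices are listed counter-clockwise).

Apply the surveyor's formula: 2A = Σ (x_i·y_{i+1} − x_{i+1}·y_i), indices taken mod 7.
Cross-terms: 54, 81, 33, 22, 18, 26, 87  ⇒  Σ = 321
Signed area = Σ/2 = 160.5 (positive ⇒ counter-clockwise traversal).

160.5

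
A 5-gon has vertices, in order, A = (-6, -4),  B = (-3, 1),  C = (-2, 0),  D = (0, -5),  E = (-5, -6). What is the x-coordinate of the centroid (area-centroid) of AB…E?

Apply Gauss's area formula. First the cross-terms c_i = x_i·y_{i+1} − x_{i+1}·y_i:
  -18, 2, 10, -25, -16  ⇒  2A = -47, A = -23.5.
Then Σ (x_i + x_{i+1})·c_i = 433, so x̄ = 433 / (6·(-23.5)) = -433/141.

-433/141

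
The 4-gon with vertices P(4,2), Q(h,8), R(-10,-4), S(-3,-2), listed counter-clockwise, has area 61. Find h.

0

The doubled signed area Σ (x_i y_{i+1} − x_{i+1} y_i) is linear in h.
With h=0 it equals 122; the coefficient of h is -6 (from the two edges through Q).
So -6·h + 122 = 2·61 = 122 ⇒ h = 0.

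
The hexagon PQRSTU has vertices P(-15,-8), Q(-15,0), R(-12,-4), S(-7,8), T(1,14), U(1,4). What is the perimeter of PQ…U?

|PQ| = √((0)² + (8)²) = √64 = 8
|QR| = √((3)² + (-4)²) = √25 = 5
|RS| = √((5)² + (12)²) = √169 = 13
|ST| = √((8)² + (6)²) = √100 = 10
|TU| = √((0)² + (-10)²) = √100 = 10
|UP| = √((-16)² + (-12)²) = √400 = 20
Perimeter = 8 + 5 + 13 + 10 + 10 + 20 = 66.

66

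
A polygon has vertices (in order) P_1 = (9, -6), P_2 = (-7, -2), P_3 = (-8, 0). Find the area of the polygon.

Cross-terms: -60, -16, 48  ⇒  Σ = -28
Area = |Σ|/2 = 14.

14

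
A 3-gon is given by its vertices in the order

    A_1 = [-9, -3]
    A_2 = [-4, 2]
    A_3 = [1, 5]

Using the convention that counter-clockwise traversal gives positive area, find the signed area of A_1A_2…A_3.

-5

Apply the shoelace (surveyor's) formula: 2A = Σ (x_i·y_{i+1} − x_{i+1}·y_i), indices taken mod 3.
A_1→A_2: (-9)(2) − (-4)(-3) = -30
A_2→A_3: (-4)(5) − (1)(2) = -22
A_3→A_1: (1)(-3) − (-9)(5) = 42
Σ = -10
Signed area = Σ/2 = -5 (negative ⇒ clockwise traversal).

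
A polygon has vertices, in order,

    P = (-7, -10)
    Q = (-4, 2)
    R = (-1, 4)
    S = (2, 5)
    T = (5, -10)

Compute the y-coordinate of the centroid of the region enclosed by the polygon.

Apply the shoelace (surveyor's) formula. First the cross-terms c_i = x_i·y_{i+1} − x_{i+1}·y_i:
  -54, -14, -13, -45, -120  ⇒  2A = -246, A = -123.
Then Σ (y_i + y_{i+1})·c_i = 2856, so ȳ = 2856 / (6·(-123)) = -476/123.

-476/123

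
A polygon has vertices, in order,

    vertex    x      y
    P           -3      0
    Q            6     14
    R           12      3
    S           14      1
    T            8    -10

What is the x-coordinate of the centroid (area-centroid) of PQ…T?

Apply the shoelace formula. First the cross-terms c_i = x_i·y_{i+1} − x_{i+1}·y_i:
  -42, -150, -30, -148, -30  ⇒  2A = -400, A = -200.
Then Σ (x_i + x_{i+1})·c_i = -7012, so x̄ = -7012 / (6·(-200)) = 1753/300.

1753/300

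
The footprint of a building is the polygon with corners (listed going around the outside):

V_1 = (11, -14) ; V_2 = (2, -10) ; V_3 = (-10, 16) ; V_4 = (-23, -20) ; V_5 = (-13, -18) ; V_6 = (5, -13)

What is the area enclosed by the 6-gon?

Apply the shoelace (surveyor's) formula: 2A = Σ (x_i·y_{i+1} − x_{i+1}·y_i), indices taken mod 6.
Σ = (-82) + (-68) + (568) + (154) + (259) + (73) = 904
Area = |Σ|/2 = 452.

452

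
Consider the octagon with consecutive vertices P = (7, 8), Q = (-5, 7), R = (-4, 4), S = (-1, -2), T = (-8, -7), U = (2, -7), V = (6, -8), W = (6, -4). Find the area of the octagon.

Apply the shoelace (surveyor's) formula: 2A = Σ (x_i·y_{i+1} − x_{i+1}·y_i), indices taken mod 8.
Cross-terms: 89, 8, 12, -9, 70, 26, 24, 76  ⇒  Σ = 296
Area = |Σ|/2 = 148.

148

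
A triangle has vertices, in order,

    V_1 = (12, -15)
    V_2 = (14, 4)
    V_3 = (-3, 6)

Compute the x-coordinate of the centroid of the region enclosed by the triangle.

23/3

Apply Gauss's area formula. First the cross-terms c_i = x_i·y_{i+1} − x_{i+1}·y_i:
  258, 96, -27  ⇒  2A = 327, A = 163.5.
Then Σ (x_i + x_{i+1})·c_i = 7521, so x̄ = 7521 / (6·163.5) = 23/3.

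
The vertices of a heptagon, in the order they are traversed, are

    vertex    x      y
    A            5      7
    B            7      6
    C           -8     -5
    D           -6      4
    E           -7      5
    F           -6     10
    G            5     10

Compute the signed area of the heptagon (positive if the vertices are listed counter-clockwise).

-117.5

Apply the surveyor's formula: 2A = Σ (x_i·y_{i+1} − x_{i+1}·y_i), indices taken mod 7.
Σ = (-19) + (13) + (-62) + (-2) + (-40) + (-110) + (-15) = -235
Signed area = Σ/2 = -117.5 (negative ⇒ clockwise traversal).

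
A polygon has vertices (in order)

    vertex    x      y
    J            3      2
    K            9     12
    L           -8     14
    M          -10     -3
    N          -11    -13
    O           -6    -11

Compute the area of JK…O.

Σ = (18) + (222) + (164) + (97) + (43) + (21) = 565
Area = |Σ|/2 = 282.5.

282.5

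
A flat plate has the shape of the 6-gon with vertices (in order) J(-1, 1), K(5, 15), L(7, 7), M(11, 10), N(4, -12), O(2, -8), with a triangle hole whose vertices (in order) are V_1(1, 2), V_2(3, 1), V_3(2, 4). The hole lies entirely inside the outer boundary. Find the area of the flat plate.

Outer boundary:
Apply Gauss's area formula: 2A = Σ (x_i·y_{i+1} − x_{i+1}·y_i), indices taken mod 6.
J→K: (-1)(15) − (5)(1) = -20
K→L: (5)(7) − (7)(15) = -70
L→M: (7)(10) − (11)(7) = -7
M→N: (11)(-12) − (4)(10) = -172
N→O: (4)(-8) − (2)(-12) = -8
O→J: (2)(1) − (-1)(-8) = -6
Σ = -283
Area = |Σ|/2 = 141.5.
Hole:
Σ = (-5) + (10) + (0) = 5
Area = |Σ|/2 = 2.5.
Net area = 141.5 − 2.5 = 139.

139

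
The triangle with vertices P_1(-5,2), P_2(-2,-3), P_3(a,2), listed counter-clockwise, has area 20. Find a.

3

The doubled signed area Σ (x_i y_{i+1} − x_{i+1} y_i) is linear in a.
With a=0 it equals 25; the coefficient of a is 5 (from the two edges through P_3).
So 5·a + 25 = 2·20 = 40 ⇒ a = 3.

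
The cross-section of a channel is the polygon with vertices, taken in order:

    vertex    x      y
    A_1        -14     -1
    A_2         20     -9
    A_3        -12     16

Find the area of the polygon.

Apply the surveyor's formula: 2A = Σ (x_i·y_{i+1} − x_{i+1}·y_i), indices taken mod 3.
Σ = (146) + (212) + (236) = 594
Area = |Σ|/2 = 297.

297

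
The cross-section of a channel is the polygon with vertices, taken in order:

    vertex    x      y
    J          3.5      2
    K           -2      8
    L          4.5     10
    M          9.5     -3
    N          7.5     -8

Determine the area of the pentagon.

Apply the surveyor's formula: 2A = Σ (x_i·y_{i+1} − x_{i+1}·y_i), indices taken mod 5.
Σ = (32) + (-56) + (-108.5) + (-53.5) + (43) = -143
Area = |Σ|/2 = 71.5.

71.5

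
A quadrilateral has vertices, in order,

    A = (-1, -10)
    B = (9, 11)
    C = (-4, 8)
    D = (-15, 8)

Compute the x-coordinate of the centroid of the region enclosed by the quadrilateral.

-332/147

Apply the shoelace formula. First the cross-terms c_i = x_i·y_{i+1} − x_{i+1}·y_i:
  79, 116, 88, 158  ⇒  2A = 441, A = 220.5.
Then Σ (x_i + x_{i+1})·c_i = -2988, so x̄ = -2988 / (6·220.5) = -332/147.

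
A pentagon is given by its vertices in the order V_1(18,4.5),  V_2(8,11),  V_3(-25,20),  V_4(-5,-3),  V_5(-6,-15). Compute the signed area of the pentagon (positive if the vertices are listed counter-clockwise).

536

Apply Gauss's area formula: 2A = Σ (x_i·y_{i+1} − x_{i+1}·y_i), indices taken mod 5.
Σ = (162) + (435) + (175) + (57) + (243) = 1072
Signed area = Σ/2 = 536 (positive ⇒ counter-clockwise traversal).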